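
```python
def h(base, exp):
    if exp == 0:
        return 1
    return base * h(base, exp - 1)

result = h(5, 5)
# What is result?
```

h(5, 5) = 5 * 5 * 5 * 5 * 5 = 3125

Answer: 3125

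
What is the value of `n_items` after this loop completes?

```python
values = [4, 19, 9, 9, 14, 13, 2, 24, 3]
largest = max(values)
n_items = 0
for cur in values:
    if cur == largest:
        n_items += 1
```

Count of max value 24 in [4, 19, 9, 9, 14, 13, 2, 24, 3]
`n_items` takes the values: 0 → 1

Answer: 1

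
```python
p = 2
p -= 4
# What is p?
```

Trace:
`p = 2` → p = 2
`p -= 4` → p = -2
So p = -2

Answer: -2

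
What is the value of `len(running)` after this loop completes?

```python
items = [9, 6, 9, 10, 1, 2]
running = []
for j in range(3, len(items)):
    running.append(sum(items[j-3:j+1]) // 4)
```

Number of 4-element averages
`running` takes the values: [] → [8] → [8, 6] → [8, 6, 5]
So `len(running)` = 3

Answer: 3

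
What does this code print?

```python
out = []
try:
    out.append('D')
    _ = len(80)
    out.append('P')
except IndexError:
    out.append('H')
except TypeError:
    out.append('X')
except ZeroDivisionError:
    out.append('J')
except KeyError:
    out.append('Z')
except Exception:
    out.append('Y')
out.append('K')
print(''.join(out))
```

Execution trace: 'D' (try body) → 'X' (except TypeError) → 'K' (after the try/except). Output: DXK

Answer: DXK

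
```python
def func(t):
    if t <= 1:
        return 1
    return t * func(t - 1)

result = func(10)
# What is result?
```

func(10) = 10 * 9 * 8 * 7 * 6 * 5 * 4 * 3 * 2 * 1 = 3628800

Answer: 3628800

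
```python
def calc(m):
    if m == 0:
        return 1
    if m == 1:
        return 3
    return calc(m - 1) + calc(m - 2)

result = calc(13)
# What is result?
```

Build up from base cases: calc(0)=1, calc(1)=3, calc(2)=4, calc(3)=7, calc(4)=11, calc(5)=18, calc(6)=29, ..., calc(13)=843

Answer: 843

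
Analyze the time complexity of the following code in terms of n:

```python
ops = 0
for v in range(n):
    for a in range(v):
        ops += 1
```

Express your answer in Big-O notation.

Each loop level contributes: n × n. Multiplying the contributions gives O(n^2).

Answer: O(n^2)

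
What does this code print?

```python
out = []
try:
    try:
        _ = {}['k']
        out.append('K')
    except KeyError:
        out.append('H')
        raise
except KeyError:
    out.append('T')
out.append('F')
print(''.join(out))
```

Execution trace: 'H' (inner except KeyError) → 'T' (outer except KeyError) → 'F' (after the try/except). Output: HTF

Answer: HTF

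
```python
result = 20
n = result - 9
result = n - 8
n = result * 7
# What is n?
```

Trace:
`result = 20` → result = 20
`n = result - 9` → n = 11
`result = n - 8` → result = 3
`n = result * 7` → n = 21
So n = 21

Answer: 21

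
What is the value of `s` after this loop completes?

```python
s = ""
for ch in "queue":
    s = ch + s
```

Reverse 'queue'
`s` takes the values: "" → "q" → "uq" → "euq" → "ueuq" → "eueuq"

Answer: "eueuq"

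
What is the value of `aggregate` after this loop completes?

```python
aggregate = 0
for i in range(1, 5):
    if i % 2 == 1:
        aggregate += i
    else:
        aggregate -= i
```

Add odd, subtract even
`aggregate` takes the values: 0 → 1 → -1 → 2 → -2

Answer: -2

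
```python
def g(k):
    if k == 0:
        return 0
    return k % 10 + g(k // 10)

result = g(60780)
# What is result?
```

Sum of digits of 60780: 0 + 8 + 7 + 0 + 6 = 21

Answer: 21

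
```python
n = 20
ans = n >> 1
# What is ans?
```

Trace:
`n = 20` → n = 20
`ans = n >> 1` → ans = 10
So ans = 10

Answer: 10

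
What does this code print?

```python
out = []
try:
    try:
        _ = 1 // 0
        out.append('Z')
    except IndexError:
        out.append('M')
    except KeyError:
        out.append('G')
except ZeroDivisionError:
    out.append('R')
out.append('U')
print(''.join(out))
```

Execution trace: 'R' (outer except ZeroDivisionError) → 'U' (after the try/except). Output: RU

Answer: RU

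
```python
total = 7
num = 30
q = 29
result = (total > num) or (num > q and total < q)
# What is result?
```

Trace:
`total = 7` → total = 7
`num = 30` → num = 30
`q = 29` → q = 29
`result = (total > num) or (num > q and total < q)` → result = True
So result = True

Answer: True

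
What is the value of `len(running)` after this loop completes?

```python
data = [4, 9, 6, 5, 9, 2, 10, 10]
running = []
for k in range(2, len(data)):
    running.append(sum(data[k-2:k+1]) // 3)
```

Number of 3-element averages
`running` takes the values: [] → [6] → [6, 6] → [6, 6, 6] → [6, 6, 6, 5] → [6, 6, 6, 5, 7] → [6, 6, 6, 5, 7, 7]
So `len(running)` = 6

Answer: 6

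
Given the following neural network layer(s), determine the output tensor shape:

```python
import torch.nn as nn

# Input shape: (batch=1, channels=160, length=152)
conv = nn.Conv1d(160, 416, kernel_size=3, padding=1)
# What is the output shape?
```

Input: (1, 160, 152) -> Output: (1, 416, 152)

Answer: (1, 416, 152)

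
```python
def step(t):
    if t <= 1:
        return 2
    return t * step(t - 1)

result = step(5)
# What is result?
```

step(5) = 5 * 4 * 3 * 2 * 2 = 240

Answer: 240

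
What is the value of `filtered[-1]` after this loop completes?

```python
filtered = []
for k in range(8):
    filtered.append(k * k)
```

Last element of squares 0 to 7
`filtered` takes the values: [] → [0] → [0, 1] → [0, 1, 4] → [0, 1, 4, 9] → [0, 1, 4, 9, 16] → [0, 1, 4, 9, 16, 25] → [0, 1, 4, 9, 16, 25, 36] → [0, 1, 4, 9, 16, 25, 36, 49]
So `filtered[-1]` = 49

Answer: 49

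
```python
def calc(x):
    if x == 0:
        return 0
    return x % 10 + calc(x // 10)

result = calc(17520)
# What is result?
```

Sum of digits of 17520: 0 + 2 + 5 + 7 + 1 = 15

Answer: 15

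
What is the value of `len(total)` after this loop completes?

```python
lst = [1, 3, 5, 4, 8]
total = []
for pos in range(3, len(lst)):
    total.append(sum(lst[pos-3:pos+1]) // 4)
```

Number of 4-element averages
`total` takes the values: [] → [3] → [3, 5]
So `len(total)` = 2

Answer: 2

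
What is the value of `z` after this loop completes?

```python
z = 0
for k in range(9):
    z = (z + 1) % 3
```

Increment mod 3, 9 times = 0
`z` takes the values: 0 → 1 → 2 → 0 → 1 → 2 → 0 → 1 → 2 → 0

Answer: 0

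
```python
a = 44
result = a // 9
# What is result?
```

Trace:
`a = 44` → a = 44
`result = a // 9` → result = 4
So result = 4

Answer: 4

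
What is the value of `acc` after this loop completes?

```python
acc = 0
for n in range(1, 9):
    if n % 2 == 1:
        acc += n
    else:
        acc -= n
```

Add odd, subtract even
`acc` takes the values: 0 → 1 → -1 → 2 → -2 → 3 → -3 → 4 → -4

Answer: -4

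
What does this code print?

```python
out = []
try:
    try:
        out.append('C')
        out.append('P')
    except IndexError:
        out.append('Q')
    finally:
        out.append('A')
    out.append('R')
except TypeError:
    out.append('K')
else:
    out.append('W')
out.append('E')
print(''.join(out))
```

Execution trace: 'C' (inner try body) → 'P' (inner try body, no exception) → 'A' (inner finally) → 'R' (try body, no exception) → 'W' (else) → 'E' (after the try/except). Output: CPARWE

Answer: CPARWE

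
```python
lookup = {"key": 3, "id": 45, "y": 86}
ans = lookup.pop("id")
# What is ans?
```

Trace:
`lookup = {"key": 3, "id": 45, "y": 86}` → lookup = {'key': 3, 'id': 45, 'y': 86}
`ans = lookup.pop("id")` → lookup = {'key': 3, 'y': 86}; ans = 45
So ans = 45

Answer: 45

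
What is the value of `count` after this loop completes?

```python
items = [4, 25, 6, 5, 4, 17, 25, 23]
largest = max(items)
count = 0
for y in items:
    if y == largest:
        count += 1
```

Count of max value 25 in [4, 25, 6, 5, 4, 17, 25, 23]
`count` takes the values: 0 → 1 → 2

Answer: 2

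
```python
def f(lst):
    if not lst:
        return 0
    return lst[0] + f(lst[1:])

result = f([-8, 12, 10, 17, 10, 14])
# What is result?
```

(-8) + 12 + 10 + 17 + 10 + 14 + 0 = 55

Answer: 55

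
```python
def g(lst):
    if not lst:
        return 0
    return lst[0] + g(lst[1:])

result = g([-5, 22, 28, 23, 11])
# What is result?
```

(-5) + 22 + 28 + 23 + 11 + 0 = 79

Answer: 79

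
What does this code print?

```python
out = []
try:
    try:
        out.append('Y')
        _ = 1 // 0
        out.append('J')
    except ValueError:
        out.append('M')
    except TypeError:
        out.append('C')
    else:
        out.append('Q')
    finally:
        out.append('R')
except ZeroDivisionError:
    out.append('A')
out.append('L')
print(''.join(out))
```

Execution trace: 'Y' (try body) → 'R' (finally) → 'A' (outer except ZeroDivisionError) → 'L' (after the try/except). Output: YRAL

Answer: YRAL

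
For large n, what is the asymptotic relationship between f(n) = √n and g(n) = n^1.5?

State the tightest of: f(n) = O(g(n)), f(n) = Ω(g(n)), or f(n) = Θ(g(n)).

√n vs n^1.5: f(n) = O(g(n)) but not Ω(g(n)) — n^1.5 grows strictly faster than √n.

Answer: f(n) = O(g(n)) but not Ω(g(n)) — n^1.5 grows strictly faster than √n.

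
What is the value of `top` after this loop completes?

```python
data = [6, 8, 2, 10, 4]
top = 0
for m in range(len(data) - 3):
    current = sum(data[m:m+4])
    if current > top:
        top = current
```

Max sum of 4-element window in [6, 8, 2, 10, 4]
`top` takes the values: 0 → 26

Answer: 26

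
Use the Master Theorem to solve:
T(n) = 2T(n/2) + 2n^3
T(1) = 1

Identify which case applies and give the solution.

a=2, b=2, f(n)=2n^3. log_2(2) = 1. Since c=3 > 1 and the regularity condition holds (2(n/2)^3 = (2/2^3)n^3 with 2/2^3 < 1), Case 3 applies: T(n) = Θ(f(n)) = O(n^3).

Answer: O(n^3) - Case 3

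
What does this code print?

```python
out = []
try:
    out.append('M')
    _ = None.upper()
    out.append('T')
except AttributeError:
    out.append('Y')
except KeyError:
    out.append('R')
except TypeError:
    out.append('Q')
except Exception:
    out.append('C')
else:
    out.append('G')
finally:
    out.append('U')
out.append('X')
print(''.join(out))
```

Execution trace: 'M' (try body) → 'Y' (except AttributeError) → 'U' (finally) → 'X' (after the try/except). Output: MYUX

Answer: MYUX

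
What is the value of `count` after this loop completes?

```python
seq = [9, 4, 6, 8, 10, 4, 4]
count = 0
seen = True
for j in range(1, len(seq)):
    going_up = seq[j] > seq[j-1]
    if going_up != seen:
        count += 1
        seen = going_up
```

Count direction changes in [9, 4, 6, 8, 10, 4, 4]
`count` takes the values: 0 → 1 → 2 → 3

Answer: 3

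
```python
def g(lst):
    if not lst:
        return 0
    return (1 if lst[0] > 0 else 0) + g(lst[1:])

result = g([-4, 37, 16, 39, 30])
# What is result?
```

Count of positive elements in [-4, 37, 16, 39, 30] = 4

Answer: 4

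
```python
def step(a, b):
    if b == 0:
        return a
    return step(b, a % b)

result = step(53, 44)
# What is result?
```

step(53, 44) -> step(44, 9) -> step(9, 8) -> step(8, 1) -> step(1, 0) -> 1

Answer: 1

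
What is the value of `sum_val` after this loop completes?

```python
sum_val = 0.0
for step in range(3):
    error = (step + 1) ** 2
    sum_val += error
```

Sum of squared losses 1² + 2² + ... + 3²
`sum_val` takes the values: 0.0 → 1.0 → 5.0 → 14.0

Answer: 14.0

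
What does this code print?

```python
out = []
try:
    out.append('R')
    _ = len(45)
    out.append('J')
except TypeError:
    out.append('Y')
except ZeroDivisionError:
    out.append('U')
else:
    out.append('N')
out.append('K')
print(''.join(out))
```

Execution trace: 'R' (try body) → 'Y' (except TypeError) → 'K' (after the try/except). Output: RYK

Answer: RYK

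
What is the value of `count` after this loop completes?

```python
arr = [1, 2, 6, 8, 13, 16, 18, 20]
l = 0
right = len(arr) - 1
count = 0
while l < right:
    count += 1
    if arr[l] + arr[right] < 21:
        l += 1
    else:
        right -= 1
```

Steps to find pair summing to 21
`count` takes the values: 0 → 1 → 2 → 3 → 4 → 5 → 6 → 7

Answer: 7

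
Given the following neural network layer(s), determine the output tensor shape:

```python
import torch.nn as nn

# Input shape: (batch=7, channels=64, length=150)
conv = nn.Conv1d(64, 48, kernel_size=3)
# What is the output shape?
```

Input: (7, 64, 150) -> Output: (7, 48, 148)

Answer: (7, 48, 148)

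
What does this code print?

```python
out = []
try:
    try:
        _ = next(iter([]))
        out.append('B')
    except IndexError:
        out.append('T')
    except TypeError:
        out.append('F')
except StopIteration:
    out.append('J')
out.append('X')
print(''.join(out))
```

Execution trace: 'J' (outer except StopIteration) → 'X' (after the try/except). Output: JX

Answer: JX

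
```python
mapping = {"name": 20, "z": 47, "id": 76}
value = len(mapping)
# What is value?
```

Trace:
`mapping = {"name": 20, "z": 47, "id": 76}` → mapping = {'name': 20, 'z': 47, 'id': 76}
`value = len(mapping)` → value = 3
So value = 3

Answer: 3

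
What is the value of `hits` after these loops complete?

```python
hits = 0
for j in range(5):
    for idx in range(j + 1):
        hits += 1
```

Triangle: 1 + 2 + ... + 5
`hits` takes the values: 0 → 1 → 2 → 3 → 4 → 5 → 6 → 7 → 8 → 9 → 10 → 11 → 12 → 13 → 14 → 15

Answer: 15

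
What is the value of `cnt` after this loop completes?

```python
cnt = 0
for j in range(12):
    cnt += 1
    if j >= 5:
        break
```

Loop breaks when j reaches 5, cnt is 6
`cnt` takes the values: 0 → 1 → 2 → 3 → 4 → 5 → 6

Answer: 6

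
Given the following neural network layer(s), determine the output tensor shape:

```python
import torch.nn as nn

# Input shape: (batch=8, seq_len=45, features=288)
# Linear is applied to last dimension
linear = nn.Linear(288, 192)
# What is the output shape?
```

Input: (8, 45, 288) -> Output: (8, 45, 192)

Answer: (8, 45, 192)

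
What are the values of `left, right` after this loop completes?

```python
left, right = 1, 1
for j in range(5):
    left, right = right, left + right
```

Fibonacci: after 5 iterations
`left, right` takes the values: (1, 1) → (1, 2) → (2, 3) → (3, 5) → (5, 8) → (8, 13)

Answer: 8, 13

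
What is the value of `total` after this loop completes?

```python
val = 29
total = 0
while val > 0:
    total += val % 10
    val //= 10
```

Sum digits of 29
`total` takes the values: 0 → 9 → 11

Answer: 11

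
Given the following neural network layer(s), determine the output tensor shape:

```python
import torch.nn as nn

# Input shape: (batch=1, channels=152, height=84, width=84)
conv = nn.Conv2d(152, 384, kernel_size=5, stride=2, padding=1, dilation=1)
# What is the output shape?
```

Input: (1, 152, 84, 84) -> Output: (1, 384, 41, 41)

Answer: (1, 384, 41, 41)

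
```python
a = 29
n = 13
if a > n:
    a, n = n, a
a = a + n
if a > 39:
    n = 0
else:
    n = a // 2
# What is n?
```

Trace:
`a = 29` → a = 29
`n = 13` → n = 13
`if a > n: ...` → a > n is True → a = 13; n = 29
`a = a + n` → a = 42
`if a > 39: ...` → a > 39 is True → n = 0
So n = 0

Answer: 0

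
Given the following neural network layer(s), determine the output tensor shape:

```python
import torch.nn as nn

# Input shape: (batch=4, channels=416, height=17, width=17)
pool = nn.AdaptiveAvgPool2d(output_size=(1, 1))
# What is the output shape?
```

Input: (4, 416, 17, 17) -> Output: (4, 416, 1, 1)

Answer: (4, 416, 1, 1)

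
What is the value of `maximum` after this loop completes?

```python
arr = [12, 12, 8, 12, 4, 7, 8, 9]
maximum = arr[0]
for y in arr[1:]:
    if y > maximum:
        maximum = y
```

Maximum of [12, 12, 8, 12, 4, 7, 8, 9]
`maximum` takes the values: 12

Answer: 12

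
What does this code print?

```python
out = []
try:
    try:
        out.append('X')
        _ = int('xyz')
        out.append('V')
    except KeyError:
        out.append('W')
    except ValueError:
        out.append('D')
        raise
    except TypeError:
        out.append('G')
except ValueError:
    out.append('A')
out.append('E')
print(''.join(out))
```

Execution trace: 'X' (try body) → 'D' (except ValueError) → 'A' (outer except ValueError) → 'E' (after the try/except). Output: XDAE

Answer: XDAE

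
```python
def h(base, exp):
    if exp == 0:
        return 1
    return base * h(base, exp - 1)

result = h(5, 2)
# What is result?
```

h(5, 2) = 5 * 5 = 25

Answer: 25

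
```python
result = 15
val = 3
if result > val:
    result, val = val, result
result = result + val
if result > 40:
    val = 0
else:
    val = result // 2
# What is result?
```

Trace:
`result = 15` → result = 15
`val = 3` → val = 3
`if result > val: ...` → result > val is True → result = 3; val = 15
`result = result + val` → result = 18
`if result > 40: ...` → result > 40 is False, take else branch → val = 9
So result = 18

Answer: 18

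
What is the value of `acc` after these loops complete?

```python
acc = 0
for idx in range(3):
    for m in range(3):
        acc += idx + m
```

Sum of all idx+m for idx,m in 3x3
`acc` takes the values: 0 → 1 → 3 → 4 → 6 → 9 → 11 → 14 → 18

Answer: 18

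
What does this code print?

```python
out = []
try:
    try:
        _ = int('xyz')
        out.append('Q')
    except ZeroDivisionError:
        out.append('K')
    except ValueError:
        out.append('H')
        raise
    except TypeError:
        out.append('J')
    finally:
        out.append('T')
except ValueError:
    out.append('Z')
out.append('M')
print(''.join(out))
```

Execution trace: 'H' (except ValueError) → 'T' (finally) → 'Z' (outer except ValueError) → 'M' (after the try/except). Output: HTZM

Answer: HTZM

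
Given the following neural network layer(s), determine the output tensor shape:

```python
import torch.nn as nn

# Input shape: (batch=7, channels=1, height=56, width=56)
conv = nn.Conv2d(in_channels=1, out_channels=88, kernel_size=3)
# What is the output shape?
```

Input: (7, 1, 56, 56) -> Output: (7, 88, 54, 54)

Answer: (7, 88, 54, 54)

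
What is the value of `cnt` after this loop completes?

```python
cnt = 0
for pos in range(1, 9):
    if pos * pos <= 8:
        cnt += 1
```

Count numbers where pos² ≤ 8
`cnt` takes the values: 0 → 1 → 2

Answer: 2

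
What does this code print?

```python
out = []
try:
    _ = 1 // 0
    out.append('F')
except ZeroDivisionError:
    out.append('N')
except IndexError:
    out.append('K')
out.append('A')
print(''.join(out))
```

Execution trace: 'N' (except ZeroDivisionError) → 'A' (after the try/except). Output: NA

Answer: NA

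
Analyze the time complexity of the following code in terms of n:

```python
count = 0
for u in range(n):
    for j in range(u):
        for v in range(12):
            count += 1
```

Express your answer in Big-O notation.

Each loop level contributes: n × n × 1. Multiplying the contributions gives O(n^2).

Answer: O(n^2)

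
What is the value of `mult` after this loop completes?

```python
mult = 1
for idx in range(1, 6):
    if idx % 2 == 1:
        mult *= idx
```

Product of odd numbers 1 to 5
`mult` takes the values: 1 → 3 → 15

Answer: 15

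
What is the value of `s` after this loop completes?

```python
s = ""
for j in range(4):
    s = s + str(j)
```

Concatenate digits 0 to 3
`s` takes the values: "" → "0" → "01" → "012" → "0123"

Answer: "0123"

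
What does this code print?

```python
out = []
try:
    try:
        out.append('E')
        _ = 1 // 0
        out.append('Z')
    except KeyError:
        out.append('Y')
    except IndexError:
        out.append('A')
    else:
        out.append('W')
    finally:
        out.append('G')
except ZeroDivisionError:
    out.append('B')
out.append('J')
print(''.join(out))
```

Execution trace: 'E' (try body) → 'G' (finally) → 'B' (outer except ZeroDivisionError) → 'J' (after the try/except). Output: EGBJ

Answer: EGBJ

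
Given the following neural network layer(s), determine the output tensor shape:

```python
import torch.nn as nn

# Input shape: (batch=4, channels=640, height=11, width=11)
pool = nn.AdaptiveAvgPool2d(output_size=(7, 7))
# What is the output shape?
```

Input: (4, 640, 11, 11) -> Output: (4, 640, 7, 7)

Answer: (4, 640, 7, 7)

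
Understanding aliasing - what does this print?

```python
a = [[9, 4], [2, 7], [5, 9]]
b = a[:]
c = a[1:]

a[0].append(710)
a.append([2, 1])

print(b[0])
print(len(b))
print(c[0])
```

Key concept: slice with nested mutation.
Step by step:
`a = [[9, 4], [2, 7], [5, 9]]` → a = [[9, 4], [2, 7], [5, 9]]
`b = a[:]` → b = [[9, 4], [2, 7], [5, 9]]
`c = a[1:]` → c = [[2, 7], [5, 9]]
`a[0].append(710)` → a = [[9, 4, 710], [2, 7], [5, 9]]; b = [[9, 4, 710], [2, 7], [5, 9]]
`a.append([2, 1])` → a = [[9, 4, 710], [2, 7], [5, 9], [2, 1]]
`print(b[0])` → prints [9, 4, 710]
`print(len(b))` → prints 3
`print(c[0])` → prints [2, 7]

Answer:
[9, 4, 710]
3
[2, 7]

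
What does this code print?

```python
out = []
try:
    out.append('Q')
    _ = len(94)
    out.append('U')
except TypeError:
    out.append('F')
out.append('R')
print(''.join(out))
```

Execution trace: 'Q' (try body) → 'F' (except TypeError) → 'R' (after the try/except). Output: QFR

Answer: QFR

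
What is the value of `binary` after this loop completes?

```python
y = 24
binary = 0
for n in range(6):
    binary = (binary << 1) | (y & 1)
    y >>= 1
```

Reverse lowest 6 bits of 24
`binary` takes the values: 0 → 1 → 3 → 6

Answer: 6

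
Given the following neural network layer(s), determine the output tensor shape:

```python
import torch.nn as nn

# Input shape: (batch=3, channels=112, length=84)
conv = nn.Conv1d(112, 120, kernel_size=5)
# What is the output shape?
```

Input: (3, 112, 84) -> Output: (3, 120, 80)

Answer: (3, 120, 80)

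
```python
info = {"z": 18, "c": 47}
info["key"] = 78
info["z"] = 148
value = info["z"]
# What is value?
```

Trace:
`info = {"z": 18, "c": 47}` → info = {'z': 18, 'c': 47}
`info["key"] = 78` → info = {'z': 18, 'c': 47, 'key': 78}
`info["z"] = 148` → info = {'z': 148, 'c': 47, 'key': 78}
`value = info["z"]` → value = 148
So value = 148

Answer: 148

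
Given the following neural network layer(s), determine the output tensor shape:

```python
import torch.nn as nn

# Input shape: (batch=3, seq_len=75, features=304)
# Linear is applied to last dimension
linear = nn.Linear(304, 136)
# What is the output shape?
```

Input: (3, 75, 304) -> Output: (3, 75, 136)

Answer: (3, 75, 136)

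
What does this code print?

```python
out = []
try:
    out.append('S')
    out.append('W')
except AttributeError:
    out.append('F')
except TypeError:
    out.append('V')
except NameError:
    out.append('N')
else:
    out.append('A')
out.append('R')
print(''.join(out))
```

Execution trace: 'S' (try body) → 'W' (try body, no exception) → 'A' (else) → 'R' (after the try/except). Output: SWAR

Answer: SWAR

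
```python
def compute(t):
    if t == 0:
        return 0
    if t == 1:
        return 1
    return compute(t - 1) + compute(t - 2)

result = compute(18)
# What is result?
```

Build up from base cases: compute(0)=0, compute(1)=1, compute(2)=1, compute(3)=2, compute(4)=3, compute(5)=5, compute(6)=8, ..., compute(18)=2584

Answer: 2584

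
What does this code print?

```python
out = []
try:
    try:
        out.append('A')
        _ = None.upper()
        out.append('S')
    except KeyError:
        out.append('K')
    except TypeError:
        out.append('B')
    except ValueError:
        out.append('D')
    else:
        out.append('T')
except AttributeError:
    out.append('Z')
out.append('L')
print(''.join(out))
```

Execution trace: 'A' (try body) → 'Z' (outer except AttributeError) → 'L' (after the try/except). Output: AZL

Answer: AZL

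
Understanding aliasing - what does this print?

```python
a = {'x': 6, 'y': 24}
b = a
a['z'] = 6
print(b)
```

Key concept: dict aliasing.
Step by step:
`a = {'x': 6, 'y': 24}` → a = {'x': 6, 'y': 24}
`b = a` → b = {'x': 6, 'y': 24} (same object as a)
`a['z'] = 6` → a = {'x': 6, 'y': 24, 'z': 6} (same object as b); b = {'x': 6, 'y': 24, 'z': 6} (same object as a)
`print(b)` → prints {'x': 6, 'y': 24, 'z': 6}

Answer: {'x': 6, 'y': 24, 'z': 6}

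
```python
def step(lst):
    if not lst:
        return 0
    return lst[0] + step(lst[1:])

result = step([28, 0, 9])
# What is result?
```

28 + 0 + 9 + 0 = 37

Answer: 37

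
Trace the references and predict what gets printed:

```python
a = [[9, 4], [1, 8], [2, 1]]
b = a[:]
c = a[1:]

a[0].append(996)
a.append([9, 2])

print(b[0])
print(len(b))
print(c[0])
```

Key concept: slice with nested mutation.
Step by step:
`a = [[9, 4], [1, 8], [2, 1]]` → a = [[9, 4], [1, 8], [2, 1]]
`b = a[:]` → b = [[9, 4], [1, 8], [2, 1]]
`c = a[1:]` → c = [[1, 8], [2, 1]]
`a[0].append(996)` → a = [[9, 4, 996], [1, 8], [2, 1]]; b = [[9, 4, 996], [1, 8], [2, 1]]
`a.append([9, 2])` → a = [[9, 4, 996], [1, 8], [2, 1], [9, 2]]
`print(b[0])` → prints [9, 4, 996]
`print(len(b))` → prints 3
`print(c[0])` → prints [1, 8]

Answer:
[9, 4, 996]
3
[1, 8]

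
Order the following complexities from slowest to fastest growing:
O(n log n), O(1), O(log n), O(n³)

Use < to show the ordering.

Ordered by growth rate: O(1) < O(log n) < O(n log n) < O(n³)

Answer: O(1) < O(log n) < O(n log n) < O(n³)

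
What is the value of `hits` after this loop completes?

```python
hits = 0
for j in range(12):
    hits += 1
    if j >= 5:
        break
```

Loop breaks when j reaches 5, hits is 6
`hits` takes the values: 0 → 1 → 2 → 3 → 4 → 5 → 6

Answer: 6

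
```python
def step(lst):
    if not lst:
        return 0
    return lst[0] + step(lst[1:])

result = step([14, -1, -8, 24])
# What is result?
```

14 + (-1) + (-8) + 24 + 0 = 29

Answer: 29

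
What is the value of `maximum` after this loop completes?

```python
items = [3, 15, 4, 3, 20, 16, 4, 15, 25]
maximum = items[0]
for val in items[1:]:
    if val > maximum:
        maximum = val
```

Maximum of [3, 15, 4, 3, 20, 16, 4, 15, 25]
`maximum` takes the values: 3 → 15 → 20 → 25

Answer: 25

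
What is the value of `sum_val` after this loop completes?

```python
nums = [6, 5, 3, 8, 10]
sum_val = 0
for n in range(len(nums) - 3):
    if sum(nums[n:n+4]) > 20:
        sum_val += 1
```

Count windows with sum > 20
`sum_val` takes the values: 0 → 1 → 2

Answer: 2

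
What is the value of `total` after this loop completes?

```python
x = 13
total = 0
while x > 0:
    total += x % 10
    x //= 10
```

Sum digits of 13
`total` takes the values: 0 → 3 → 4

Answer: 4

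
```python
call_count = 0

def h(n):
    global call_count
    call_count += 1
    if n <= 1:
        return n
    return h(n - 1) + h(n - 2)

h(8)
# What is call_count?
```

Calls(n) = 1 + Calls(n-1) + Calls(n-2); Calls(0)=Calls(1)=1. For n=8 this gives 67.

Answer: 67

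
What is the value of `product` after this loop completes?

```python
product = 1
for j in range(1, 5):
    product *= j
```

4! = 24
`product` takes the values: 1 → 2 → 6 → 24

Answer: 24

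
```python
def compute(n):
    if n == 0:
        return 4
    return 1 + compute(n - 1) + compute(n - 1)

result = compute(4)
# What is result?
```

compute(n) = 1 + 2·compute(n-1), compute(0)=4. Closed form: (4+1)·2^4 - 1 = 79.

Answer: 79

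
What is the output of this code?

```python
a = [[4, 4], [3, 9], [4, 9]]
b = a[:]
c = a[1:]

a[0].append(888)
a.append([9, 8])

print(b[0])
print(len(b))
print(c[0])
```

Key concept: slice with nested mutation.
Step by step:
`a = [[4, 4], [3, 9], [4, 9]]` → a = [[4, 4], [3, 9], [4, 9]]
`b = a[:]` → b = [[4, 4], [3, 9], [4, 9]]
`c = a[1:]` → c = [[3, 9], [4, 9]]
`a[0].append(888)` → a = [[4, 4, 888], [3, 9], [4, 9]]; b = [[4, 4, 888], [3, 9], [4, 9]]
`a.append([9, 8])` → a = [[4, 4, 888], [3, 9], [4, 9], [9, 8]]
`print(b[0])` → prints [4, 4, 888]
`print(len(b))` → prints 3
`print(c[0])` → prints [3, 9]

Answer:
[4, 4, 888]
3
[3, 9]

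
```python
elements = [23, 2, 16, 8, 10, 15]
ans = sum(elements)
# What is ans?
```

Trace:
`elements = [23, 2, 16, 8, 10, 15]` → elements = [23, 2, 16, 8, 10, 15]
`ans = sum(elements)` → ans = 74
So ans = 74

Answer: 74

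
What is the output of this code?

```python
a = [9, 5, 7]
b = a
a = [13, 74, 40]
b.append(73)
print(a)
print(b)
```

Key concept: rebinding vs mutation: a is rebound to a new list, b still points at the original.
Step by step:
`a = [9, 5, 7]` → a = [9, 5, 7]
`b = a` → b = [9, 5, 7] (same object as a)
`a = [13, 74, 40]` → a = [13, 74, 40]
`b.append(73)` → b = [9, 5, 7, 73]
`print(a)` → prints [13, 74, 40]
`print(b)` → prints [9, 5, 7, 73]

Answer:
[13, 74, 40]
[9, 5, 7, 73]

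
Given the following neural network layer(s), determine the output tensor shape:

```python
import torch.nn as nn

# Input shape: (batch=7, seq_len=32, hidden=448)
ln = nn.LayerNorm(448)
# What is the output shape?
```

Input: (7, 32, 448) -> Output: (7, 32, 448)

Answer: (7, 32, 448)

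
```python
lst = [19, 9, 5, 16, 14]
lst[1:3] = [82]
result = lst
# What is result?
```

Trace:
`lst = [19, 9, 5, 16, 14]` → lst = [19, 9, 5, 16, 14]
`lst[1:3] = [82]` → lst = [19, 82, 16, 14]
`result = lst` → result = [19, 82, 16, 14]
So result = [19, 82, 16, 14]

Answer: [19, 82, 16, 14]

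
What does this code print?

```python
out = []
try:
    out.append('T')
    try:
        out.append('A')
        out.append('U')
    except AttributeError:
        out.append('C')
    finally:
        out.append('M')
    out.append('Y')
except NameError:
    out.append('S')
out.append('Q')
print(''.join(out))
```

Execution trace: 'T' (try body) → 'A' (inner try body) → 'U' (inner try body, no exception) → 'M' (inner finally) → 'Y' (try body, no exception) → 'Q' (after the try/except). Output: TAUMYQ

Answer: TAUMYQ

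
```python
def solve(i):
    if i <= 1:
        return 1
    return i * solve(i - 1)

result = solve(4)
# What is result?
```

solve(4) = 4 * 3 * 2 * 1 = 24

Answer: 24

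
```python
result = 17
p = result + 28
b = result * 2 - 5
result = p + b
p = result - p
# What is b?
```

Trace:
`result = 17` → result = 17
`p = result + 28` → p = 45
`b = result * 2 - 5` → b = 29
`result = p + b` → result = 74
`p = result - p` → p = 29
So b = 29

Answer: 29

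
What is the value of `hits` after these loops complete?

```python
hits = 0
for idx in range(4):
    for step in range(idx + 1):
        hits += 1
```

Triangle: 1 + 2 + ... + 4
`hits` takes the values: 0 → 1 → 2 → 3 → 4 → 5 → 6 → 7 → 8 → 9 → 10

Answer: 10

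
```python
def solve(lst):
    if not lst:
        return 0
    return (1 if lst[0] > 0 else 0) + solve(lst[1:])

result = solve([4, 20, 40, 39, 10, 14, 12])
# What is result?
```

Count of positive elements in [4, 20, 40, 39, 10, 14, 12] = 7

Answer: 7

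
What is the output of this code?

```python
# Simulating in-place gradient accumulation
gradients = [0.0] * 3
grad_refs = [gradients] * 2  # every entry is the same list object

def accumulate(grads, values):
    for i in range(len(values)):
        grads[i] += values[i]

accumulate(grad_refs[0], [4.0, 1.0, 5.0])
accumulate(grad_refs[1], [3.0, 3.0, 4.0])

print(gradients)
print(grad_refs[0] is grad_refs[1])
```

Key concept: gradient accumulation aliasing.
Step by step:
`gradients = [0.0] * 3` → gradients = [0.0, 0.0, 0.0]
`grad_refs = [gradients] * 2` → grad_refs = [[0.0, 0.0, 0.0], [0.0, 0.0, 0.0]]
`accumulate(grad_refs[0], [4.0, 1.0, 5.0])` → gradients = [4.0, 1.0, 5.0]; grad_refs = [[4.0, 1.0, 5.0], [4.0, 1.0, 5.0]]
`accumulate(grad_refs[1], [3.0, 3.0, 4.0])` → gradients = [7.0, 4.0, 9.0]; grad_refs = [[7.0, 4.0, 9.0], [7.0, 4.0, 9.0]]
`print(gradients)` → prints [7.0, 4.0, 9.0]
`print(grad_refs[0] is grad_refs[1])` → prints True

Answer:
[7.0, 4.0, 9.0]
True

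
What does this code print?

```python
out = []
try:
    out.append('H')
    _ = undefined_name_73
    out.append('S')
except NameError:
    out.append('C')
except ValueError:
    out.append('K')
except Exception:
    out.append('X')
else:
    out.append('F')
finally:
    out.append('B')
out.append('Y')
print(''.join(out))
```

Execution trace: 'H' (try body) → 'C' (except NameError) → 'B' (finally) → 'Y' (after the try/except). Output: HCBY

Answer: HCBY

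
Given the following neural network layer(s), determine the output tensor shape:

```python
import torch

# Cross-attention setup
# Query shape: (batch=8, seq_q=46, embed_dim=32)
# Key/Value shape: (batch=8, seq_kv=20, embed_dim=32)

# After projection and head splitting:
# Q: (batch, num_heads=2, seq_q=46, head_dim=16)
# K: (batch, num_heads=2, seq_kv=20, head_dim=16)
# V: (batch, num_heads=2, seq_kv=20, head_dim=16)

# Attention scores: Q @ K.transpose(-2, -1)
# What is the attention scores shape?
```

Input: (8, 46, 32) -> Output: (8, 2, 46, 20)

Answer: (8, 2, 46, 20)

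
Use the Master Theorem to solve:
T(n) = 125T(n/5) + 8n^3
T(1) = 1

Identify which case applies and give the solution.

a=125, b=5, f(n)=8n^3. log_5(125) = 3. Since c=3 = 3, Case 2 applies: T(n) = Θ(n^log_b(a) · log n) = O(n^3 log n).

Answer: O(n^3 log n) - Case 2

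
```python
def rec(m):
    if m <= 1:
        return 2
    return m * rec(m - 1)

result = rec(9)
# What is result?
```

rec(9) = 9 * 8 * 7 * 6 * 5 * 4 * 3 * 2 * 2 = 725760

Answer: 725760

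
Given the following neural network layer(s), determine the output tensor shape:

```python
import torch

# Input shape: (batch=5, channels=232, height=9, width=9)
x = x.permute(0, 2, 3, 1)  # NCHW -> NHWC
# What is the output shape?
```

Input: (5, 232, 9, 9) -> Output: (5, 9, 9, 232)

Answer: (5, 9, 9, 232)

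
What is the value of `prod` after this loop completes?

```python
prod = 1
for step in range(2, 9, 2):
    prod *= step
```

Product of even numbers 2 to 8
`prod` takes the values: 1 → 2 → 8 → 48 → 384

Answer: 384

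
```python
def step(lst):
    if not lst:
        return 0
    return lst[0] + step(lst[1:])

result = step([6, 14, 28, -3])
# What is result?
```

6 + 14 + 28 + (-3) + 0 = 45

Answer: 45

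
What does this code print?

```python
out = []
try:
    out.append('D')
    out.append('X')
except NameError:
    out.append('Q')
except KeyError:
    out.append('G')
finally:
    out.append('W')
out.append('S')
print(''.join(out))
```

Execution trace: 'D' (try body) → 'X' (try body, no exception) → 'W' (finally) → 'S' (after the try/except). Output: DXWS

Answer: DXWS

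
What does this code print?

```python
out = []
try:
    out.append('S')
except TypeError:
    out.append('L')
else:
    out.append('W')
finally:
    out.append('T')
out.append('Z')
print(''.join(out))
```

Execution trace: 'S' (try body, no exception) → 'W' (else) → 'T' (finally) → 'Z' (after the try/except). Output: SWTZ

Answer: SWTZ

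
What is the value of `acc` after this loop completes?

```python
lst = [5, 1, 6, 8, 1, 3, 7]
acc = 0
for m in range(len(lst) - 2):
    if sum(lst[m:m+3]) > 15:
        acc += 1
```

Count windows with sum > 15
`acc` takes the values: 0

Answer: 0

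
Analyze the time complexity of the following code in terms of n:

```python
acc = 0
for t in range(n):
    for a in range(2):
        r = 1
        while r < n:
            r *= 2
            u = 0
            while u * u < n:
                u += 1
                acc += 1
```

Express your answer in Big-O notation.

Each loop level contributes: n × 1 × log n × √n. Multiplying the contributions gives O(n√n log n).

Answer: O(n√n log n)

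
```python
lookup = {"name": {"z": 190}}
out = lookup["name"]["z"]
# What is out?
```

Trace:
`lookup = {"name": {"z": 190}}` → lookup = {'name': {'z': 190}}
`out = lookup["name"]["z"]` → out = 190
So out = 190

Answer: 190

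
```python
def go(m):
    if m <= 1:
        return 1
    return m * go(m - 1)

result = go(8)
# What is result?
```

go(8) = 8 * 7 * 6 * 5 * 4 * 3 * 2 * 1 = 40320

Answer: 40320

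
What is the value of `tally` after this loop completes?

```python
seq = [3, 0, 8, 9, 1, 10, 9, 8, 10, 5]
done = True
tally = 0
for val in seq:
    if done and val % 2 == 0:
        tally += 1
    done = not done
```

Count even values at even positions
`tally` takes the values: 0 → 1 → 2

Answer: 2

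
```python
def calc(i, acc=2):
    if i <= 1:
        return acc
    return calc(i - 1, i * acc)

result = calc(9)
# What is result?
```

Accumulator trace (n, acc): (9, 2) -> (8, 18) -> (7, 144) -> (6, 1008) -> (5, 6048) -> (4, 30240) -> (3, 120960) -> (2, 362880) -> (1, 725760) -> return 725760

Answer: 725760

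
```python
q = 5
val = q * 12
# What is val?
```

Trace:
`q = 5` → q = 5
`val = q * 12` → val = 60
So val = 60

Answer: 60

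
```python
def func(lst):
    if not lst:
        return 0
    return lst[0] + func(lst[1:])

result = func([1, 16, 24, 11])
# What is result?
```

1 + 16 + 24 + 11 + 0 = 52

Answer: 52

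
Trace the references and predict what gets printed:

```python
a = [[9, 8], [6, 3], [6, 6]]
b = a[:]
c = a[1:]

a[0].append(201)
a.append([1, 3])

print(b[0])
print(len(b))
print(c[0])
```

Key concept: slice with nested mutation.
Step by step:
`a = [[9, 8], [6, 3], [6, 6]]` → a = [[9, 8], [6, 3], [6, 6]]
`b = a[:]` → b = [[9, 8], [6, 3], [6, 6]]
`c = a[1:]` → c = [[6, 3], [6, 6]]
`a[0].append(201)` → a = [[9, 8, 201], [6, 3], [6, 6]]; b = [[9, 8, 201], [6, 3], [6, 6]]
`a.append([1, 3])` → a = [[9, 8, 201], [6, 3], [6, 6], [1, 3]]
`print(b[0])` → prints [9, 8, 201]
`print(len(b))` → prints 3
`print(c[0])` → prints [6, 3]

Answer:
[9, 8, 201]
3
[6, 3]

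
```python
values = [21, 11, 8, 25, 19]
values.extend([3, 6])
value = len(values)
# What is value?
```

Trace:
`values = [21, 11, 8, 25, 19]` → values = [21, 11, 8, 25, 19]
`values.extend([3, 6])` → values = [21, 11, 8, 25, 19, 3, 6]
`value = len(values)` → value = 7
So value = 7

Answer: 7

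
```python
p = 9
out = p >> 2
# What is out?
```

Trace:
`p = 9` → p = 9
`out = p >> 2` → out = 2
So out = 2

Answer: 2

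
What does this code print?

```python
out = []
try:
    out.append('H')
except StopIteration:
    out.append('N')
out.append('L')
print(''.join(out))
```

Execution trace: 'H' (try body, no exception) → 'L' (after the try/except). Output: HL

Answer: HL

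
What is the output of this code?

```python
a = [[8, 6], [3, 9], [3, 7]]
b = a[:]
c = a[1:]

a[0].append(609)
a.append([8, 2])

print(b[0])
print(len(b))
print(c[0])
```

Key concept: slice with nested mutation.
Step by step:
`a = [[8, 6], [3, 9], [3, 7]]` → a = [[8, 6], [3, 9], [3, 7]]
`b = a[:]` → b = [[8, 6], [3, 9], [3, 7]]
`c = a[1:]` → c = [[3, 9], [3, 7]]
`a[0].append(609)` → a = [[8, 6, 609], [3, 9], [3, 7]]; b = [[8, 6, 609], [3, 9], [3, 7]]
`a.append([8, 2])` → a = [[8, 6, 609], [3, 9], [3, 7], [8, 2]]
`print(b[0])` → prints [8, 6, 609]
`print(len(b))` → prints 3
`print(c[0])` → prints [3, 9]

Answer:
[8, 6, 609]
3
[3, 9]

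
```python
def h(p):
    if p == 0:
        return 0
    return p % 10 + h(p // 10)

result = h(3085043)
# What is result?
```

Sum of digits of 3085043: 3 + 4 + 0 + 5 + 8 + 0 + 3 = 23

Answer: 23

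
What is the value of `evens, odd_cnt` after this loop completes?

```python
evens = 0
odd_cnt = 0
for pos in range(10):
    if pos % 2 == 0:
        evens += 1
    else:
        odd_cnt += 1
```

Count evens and odds in range(10)
`evens, odd_cnt` takes the values: (0, 0) → (1, 0) → (1, 1) → (2, 1) → (2, 2) → (3, 2) → (3, 3) → (4, 3) → (4, 4) → (5, 4) → (5, 5)

Answer: 5, 5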